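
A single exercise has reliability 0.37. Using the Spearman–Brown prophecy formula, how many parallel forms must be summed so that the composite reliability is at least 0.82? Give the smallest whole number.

k ≥ ρ*(1−ρ₁)/(ρ₁(1−ρ*)) = 0.82·0.63 / (0.37·0.18) = 7.757.
Smallest integer k = 8.

8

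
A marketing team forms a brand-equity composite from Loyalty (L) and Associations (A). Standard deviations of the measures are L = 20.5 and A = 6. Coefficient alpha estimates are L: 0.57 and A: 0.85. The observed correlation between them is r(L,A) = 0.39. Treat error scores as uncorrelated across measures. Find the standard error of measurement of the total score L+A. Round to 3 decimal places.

Var(total) = 456.25 + 95.94 = 552.19.
True-score variance = 270.142 + 95.94 = 366.082, so reliability = 0.6630.
Error variance = 552.19 − 366.082 = 186.108; SEM = √186.108 = 13.642.

13.642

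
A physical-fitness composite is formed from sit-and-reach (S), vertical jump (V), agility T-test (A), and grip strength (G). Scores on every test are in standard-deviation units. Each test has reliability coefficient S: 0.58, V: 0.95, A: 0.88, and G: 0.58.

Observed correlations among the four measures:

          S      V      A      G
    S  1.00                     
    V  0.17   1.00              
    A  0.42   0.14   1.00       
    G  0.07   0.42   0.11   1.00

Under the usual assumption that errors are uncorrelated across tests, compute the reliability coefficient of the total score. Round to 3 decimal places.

Var(S+V+A+G) = 4 + 2·[0.17 + 0.42 + 0.07 + 0.14 + 0.42 + 0.11] = 4 + 2.66 = 6.66.
Under uncorrelated errors the observed covariances equal the true-score covariances, so only the own-variance terms attenuate.
True-score variance = [0.58 + 0.95 + 0.88 + 0.58] + 2.66 = 2.99 + 2.66 = 5.65.
Reliability = 5.65 / 6.66 = 0.848.

0.848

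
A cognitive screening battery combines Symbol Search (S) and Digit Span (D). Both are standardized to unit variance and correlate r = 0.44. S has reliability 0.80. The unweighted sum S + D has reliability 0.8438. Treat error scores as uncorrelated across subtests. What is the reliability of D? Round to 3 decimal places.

Var(S+D) = 2 + 2·0.44 = 2.880.
True-score variance = ρ_S + ρ_D + 2·0.44, so 0.8438 = (0.80 + ρ_D + 0.88) / 2.880.
ρ_D = 0.8438·2.880 − 0.80 − 0.88 = 0.750.

0.750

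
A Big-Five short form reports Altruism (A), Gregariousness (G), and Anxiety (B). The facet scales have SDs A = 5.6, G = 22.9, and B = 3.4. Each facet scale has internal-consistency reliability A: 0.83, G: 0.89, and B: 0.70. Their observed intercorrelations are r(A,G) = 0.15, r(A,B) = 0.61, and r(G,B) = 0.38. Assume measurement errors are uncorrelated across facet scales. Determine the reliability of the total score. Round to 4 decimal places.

0.9034

Var(A+G+B) = 5.6² + 22.9² + 3.4² + 2·[5.6·22.9·0.15 + 5.6·3.4·0.61 + 22.9·3.4·0.38] = 567.33 + 120.874 = 688.204.
Because errors are independent across components, Cov(Tᵢ,Tⱼ) = Cov(Xᵢ,Xⱼ); the off-diagonal part of the true-score variance is the same as above.
True-score variance = [5.6²·0.83 + 22.9²·0.89 + 3.4²·0.70] + 120.874 = 500.846 + 120.874 = 621.72.
Reliability = 621.72 / 688.204 = 0.9034.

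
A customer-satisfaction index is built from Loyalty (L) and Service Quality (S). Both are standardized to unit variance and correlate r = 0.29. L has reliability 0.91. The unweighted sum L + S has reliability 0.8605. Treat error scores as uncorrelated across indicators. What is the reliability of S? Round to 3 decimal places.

Var(L+S) = 2 + 2·0.29 = 2.580.
True-score variance = ρ_L + ρ_S + 2·0.29, so 0.8605 = (0.91 + ρ_S + 0.58) / 2.580.
ρ_S = 0.8605·2.580 − 0.91 − 0.58 = 0.730.

0.730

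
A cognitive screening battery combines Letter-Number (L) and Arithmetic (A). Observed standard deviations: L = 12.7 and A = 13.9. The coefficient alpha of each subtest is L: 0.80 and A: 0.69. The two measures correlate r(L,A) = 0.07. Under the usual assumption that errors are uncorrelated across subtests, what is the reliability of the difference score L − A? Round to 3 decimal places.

0.721

Var(L−A) = 12.7² + 13.9² − 2·12.7·13.9·0.07 = 354.5 − 24.7142 = 329.786.
Under uncorrelated errors the observed covariances equal the true-score covariances, so only the own-variance terms attenuate.
True-score variance = [12.7²·0.80 + 13.9²·0.69] − 24.7142 = 262.347 − 24.7142 = 237.633.
Reliability = 237.633 / 329.786 = 0.721.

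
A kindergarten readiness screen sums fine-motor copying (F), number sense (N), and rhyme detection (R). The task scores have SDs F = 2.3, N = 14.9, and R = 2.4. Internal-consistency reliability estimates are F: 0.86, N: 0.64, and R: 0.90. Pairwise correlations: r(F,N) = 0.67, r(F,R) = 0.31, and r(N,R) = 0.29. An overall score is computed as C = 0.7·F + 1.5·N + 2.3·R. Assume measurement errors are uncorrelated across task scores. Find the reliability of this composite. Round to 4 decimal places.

0.7215

Var(C) = 0.7²·2.3² + 1.5²·14.9² + 2.3²·2.4² + 2·[1.05·2.3·14.9·0.67 + 1.61·2.3·2.4·0.31 + 3.45·14.9·2.4·0.29] = 532.585 + 125.284 = 657.869.
Under uncorrelated errors the observed covariances equal the true-score covariances, so only the own-variance terms attenuate.
True-score variance = [0.7²·2.3²·0.86 + 1.5²·14.9²·0.64 + 2.3²·2.4²·0.90] + 125.284 = 349.347 + 125.284 = 474.631.
Reliability = 474.631 / 657.869 = 0.7215.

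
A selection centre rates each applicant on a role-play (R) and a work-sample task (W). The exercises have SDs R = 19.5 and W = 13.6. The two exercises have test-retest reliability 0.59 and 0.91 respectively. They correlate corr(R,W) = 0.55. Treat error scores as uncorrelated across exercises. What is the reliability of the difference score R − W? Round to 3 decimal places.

0.369

Var(R−W) = 19.5² + 13.6² − 2·19.5·13.6·0.55 = 565.21 − 291.72 = 273.49.
With uncorrelated errors the cross-covariances are all true-score covariance, so they carry over unchanged; only the diagonal terms shrink to ρᵢσᵢ².
True-score variance = [19.5²·0.59 + 13.6²·0.91] − 291.72 = 392.661 − 291.72 = 100.941.
Reliability = 100.941 / 273.49 = 0.369.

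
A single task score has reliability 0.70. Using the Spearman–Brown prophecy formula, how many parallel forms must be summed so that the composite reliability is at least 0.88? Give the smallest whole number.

k ≥ ρ*(1−ρ₁)/(ρ₁(1−ρ*)) = 0.88·0.30 / (0.70·0.12) = 3.143.
Smallest integer k = 4.

4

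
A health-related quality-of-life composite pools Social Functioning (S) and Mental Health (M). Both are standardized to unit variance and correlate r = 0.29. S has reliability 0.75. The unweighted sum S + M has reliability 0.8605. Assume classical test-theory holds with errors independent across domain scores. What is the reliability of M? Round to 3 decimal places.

0.890

Var(S+M) = 2 + 2·0.29 = 2.580.
True-score variance = ρ_S + ρ_M + 2·0.29, so 0.8605 = (0.75 + ρ_M + 0.58) / 2.580.
ρ_M = 0.8605·2.580 − 0.75 − 0.58 = 0.890.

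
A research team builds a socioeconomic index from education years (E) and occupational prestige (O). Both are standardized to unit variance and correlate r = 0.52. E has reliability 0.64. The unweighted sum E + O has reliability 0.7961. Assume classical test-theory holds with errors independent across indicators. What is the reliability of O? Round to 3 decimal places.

0.740

Var(E+O) = 2 + 2·0.52 = 3.040.
True-score variance = ρ_E + ρ_O + 2·0.52, so 0.7961 = (0.64 + ρ_O + 1.04) / 3.040.
ρ_O = 0.7961·3.040 − 0.64 − 1.04 = 0.740.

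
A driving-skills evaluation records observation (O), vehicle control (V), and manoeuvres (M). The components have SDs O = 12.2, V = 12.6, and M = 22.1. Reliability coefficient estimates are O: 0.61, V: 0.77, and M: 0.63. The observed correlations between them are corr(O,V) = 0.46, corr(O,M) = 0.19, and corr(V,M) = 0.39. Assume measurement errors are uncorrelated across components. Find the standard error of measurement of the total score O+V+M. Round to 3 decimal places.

Var(total) = 796.01 + 461.077 = 1257.09.
True-score variance = 520.736 + 461.077 = 981.813, so reliability = 0.7810.
Error variance = 1257.09 − 981.813 = 275.274; SEM = √275.274 = 16.591.

16.591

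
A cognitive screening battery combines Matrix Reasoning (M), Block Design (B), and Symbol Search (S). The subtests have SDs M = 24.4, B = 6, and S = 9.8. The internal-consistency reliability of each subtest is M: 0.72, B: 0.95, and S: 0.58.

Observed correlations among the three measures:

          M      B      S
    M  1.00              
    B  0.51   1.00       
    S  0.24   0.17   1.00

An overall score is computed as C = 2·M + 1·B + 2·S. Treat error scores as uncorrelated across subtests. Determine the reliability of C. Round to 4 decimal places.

Var(C) = 2²·24.4² + 6² + 2²·9.8² + 2·[2·24.4·6·0.51 + 4·24.4·9.8·0.24 + 2·6·9.8·0.17] = 2801.6 + 797.75 = 3599.35.
With uncorrelated errors the cross-covariances are all true-score covariance, so they carry over unchanged; only the diagonal terms shrink to ρᵢσᵢ².
True-score variance = [2²·24.4²·0.72 + 6²·0.95 + 2²·9.8²·0.58] + 797.75 = 1971.65 + 797.75 = 2769.4.
Reliability = 2769.4 / 3599.35 = 0.7694.

0.7694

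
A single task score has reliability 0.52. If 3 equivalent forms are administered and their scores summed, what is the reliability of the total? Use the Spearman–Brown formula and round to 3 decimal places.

0.765

ρ_k = kρ / (1 + (k−1)ρ) = 3·0.52 / (1 + 2·0.52) = 1.560 / 2.040 = 0.765.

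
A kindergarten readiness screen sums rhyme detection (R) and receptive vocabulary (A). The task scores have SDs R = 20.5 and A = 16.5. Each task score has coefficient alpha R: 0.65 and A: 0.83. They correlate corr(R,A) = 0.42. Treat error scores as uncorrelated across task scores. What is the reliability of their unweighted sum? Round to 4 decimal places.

0.8020

Var(R+A) = 20.5² + 16.5² + 2·[20.5·16.5·0.42] = 692.5 + 284.13 = 976.63.
With uncorrelated errors the cross-covariances are all true-score covariance, so they carry over unchanged; only the diagonal terms shrink to ρᵢσᵢ².
True-score variance = [20.5²·0.65 + 16.5²·0.83] + 284.13 = 499.13 + 284.13 = 783.26.
Reliability = 783.26 / 976.63 = 0.8020.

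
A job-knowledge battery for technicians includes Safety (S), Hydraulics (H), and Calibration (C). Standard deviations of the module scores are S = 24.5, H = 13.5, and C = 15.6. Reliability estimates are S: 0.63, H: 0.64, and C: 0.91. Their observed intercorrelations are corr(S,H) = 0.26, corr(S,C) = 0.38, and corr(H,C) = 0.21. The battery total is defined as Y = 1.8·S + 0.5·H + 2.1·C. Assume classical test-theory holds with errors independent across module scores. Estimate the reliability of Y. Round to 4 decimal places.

Var(Y) = 1.8²·24.5² + 0.5²·13.5² + 2.1²·15.6² + 2·[0.9·24.5·13.5·0.26 + 3.78·24.5·15.6·0.38 + 1.05·13.5·15.6·0.21] = 3063.59 + 1345.65 = 4409.24.
Under uncorrelated errors the observed covariances equal the true-score covariances, so only the own-variance terms attenuate.
True-score variance = [1.8²·24.5²·0.63 + 0.5²·13.5²·0.64 + 2.1²·15.6²·0.91] + 1345.65 = 2231.02 + 1345.65 = 3576.67.
Reliability = 3576.67 / 4409.24 = 0.8112.

0.8112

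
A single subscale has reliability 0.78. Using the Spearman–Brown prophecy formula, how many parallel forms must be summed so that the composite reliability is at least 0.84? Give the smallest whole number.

2

k ≥ ρ*(1−ρ₁)/(ρ₁(1−ρ*)) = 0.84·0.22 / (0.78·0.16) = 1.481.
Smallest integer k = 2.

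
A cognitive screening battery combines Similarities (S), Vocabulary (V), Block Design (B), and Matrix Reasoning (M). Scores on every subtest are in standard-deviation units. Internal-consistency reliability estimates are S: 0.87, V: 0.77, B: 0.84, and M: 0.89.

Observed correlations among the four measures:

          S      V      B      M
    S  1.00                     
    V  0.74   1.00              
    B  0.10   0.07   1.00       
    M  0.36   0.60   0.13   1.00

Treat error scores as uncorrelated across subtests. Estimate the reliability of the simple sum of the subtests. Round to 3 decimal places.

0.921

Var(S+V+B+M) = 4 + 2·[0.74 + 0.10 + 0.36 + 0.07 + 0.60 + 0.13] = 4 + 4 = 8.
Under uncorrelated errors the observed covariances equal the true-score covariances, so only the own-variance terms attenuate.
True-score variance = [0.87 + 0.77 + 0.84 + 0.89] + 4 = 3.37 + 4 = 7.37.
Reliability = 7.37 / 8 = 0.921.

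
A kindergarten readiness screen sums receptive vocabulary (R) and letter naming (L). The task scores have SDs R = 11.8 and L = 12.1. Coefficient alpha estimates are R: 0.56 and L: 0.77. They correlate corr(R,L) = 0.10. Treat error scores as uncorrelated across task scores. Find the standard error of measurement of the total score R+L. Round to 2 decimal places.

Var(total) = 285.65 + 28.556 = 314.206.
True-score variance = 190.71 + 28.556 = 219.266, so reliability = 0.6978.
Error variance = 314.206 − 219.266 = 94.9399; SEM = √94.9399 = 9.74.

9.74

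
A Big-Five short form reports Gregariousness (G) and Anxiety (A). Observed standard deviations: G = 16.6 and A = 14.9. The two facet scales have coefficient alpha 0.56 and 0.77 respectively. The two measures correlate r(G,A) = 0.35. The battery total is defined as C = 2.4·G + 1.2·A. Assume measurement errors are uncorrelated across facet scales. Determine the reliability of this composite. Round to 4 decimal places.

0.6791

Var(C) = 2.4²·16.6² + 1.2²·14.9² + 2·[2.88·16.6·14.9·0.35] = 1906.92 + 498.637 = 2405.56.
Under uncorrelated errors the observed covariances equal the true-score covariances, so only the own-variance terms attenuate.
True-score variance = [2.4²·16.6²·0.56 + 1.2²·14.9²·0.77] + 498.637 = 1135.01 + 498.637 = 1633.65.
Reliability = 1633.65 / 2405.56 = 0.6791.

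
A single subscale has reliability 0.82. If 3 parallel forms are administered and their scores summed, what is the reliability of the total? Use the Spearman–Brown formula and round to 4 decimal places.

ρ_k = kρ / (1 + (k−1)ρ) = 3·0.82 / (1 + 2·0.82) = 2.460 / 2.640 = 0.9318.

0.9318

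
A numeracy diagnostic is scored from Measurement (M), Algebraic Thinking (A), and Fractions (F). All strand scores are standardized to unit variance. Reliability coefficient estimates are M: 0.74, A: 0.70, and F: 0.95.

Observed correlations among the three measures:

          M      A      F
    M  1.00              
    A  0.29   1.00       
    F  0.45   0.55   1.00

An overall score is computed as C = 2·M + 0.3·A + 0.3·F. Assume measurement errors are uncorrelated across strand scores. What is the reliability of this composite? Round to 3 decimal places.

Var(C) = 2² + 0.3² + 0.3² + 2·[0.6·0.29 + 0.6·0.45 + 0.09·0.55] = 4.18 + 0.987 = 5.167.
Because errors are independent across components, Cov(Tᵢ,Tⱼ) = Cov(Xᵢ,Xⱼ); the off-diagonal part of the true-score variance is the same as above.
True-score variance = [2²·0.74 + 0.3²·0.70 + 0.3²·0.95] + 0.987 = 3.1085 + 0.987 = 4.0955.
Reliability = 4.0955 / 5.167 = 0.793.

0.793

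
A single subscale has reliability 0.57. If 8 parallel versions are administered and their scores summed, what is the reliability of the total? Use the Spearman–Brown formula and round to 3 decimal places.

ρ_k = kρ / (1 + (k−1)ρ) = 8·0.57 / (1 + 7·0.57) = 4.560 / 4.990 = 0.914.

0.914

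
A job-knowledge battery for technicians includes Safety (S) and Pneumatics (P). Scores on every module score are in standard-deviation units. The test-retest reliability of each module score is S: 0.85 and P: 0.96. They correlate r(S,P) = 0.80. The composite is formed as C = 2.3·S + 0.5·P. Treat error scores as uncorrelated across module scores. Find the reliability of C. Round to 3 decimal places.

Var(C) = 2.3² + 0.5² + 2·[1.15·0.80] = 5.54 + 1.84 = 7.38.
Under uncorrelated errors the observed covariances equal the true-score covariances, so only the own-variance terms attenuate.
True-score variance = [2.3²·0.85 + 0.5²·0.96] + 1.84 = 4.7365 + 1.84 = 6.5765.
Reliability = 6.5765 / 7.38 = 0.891.

0.891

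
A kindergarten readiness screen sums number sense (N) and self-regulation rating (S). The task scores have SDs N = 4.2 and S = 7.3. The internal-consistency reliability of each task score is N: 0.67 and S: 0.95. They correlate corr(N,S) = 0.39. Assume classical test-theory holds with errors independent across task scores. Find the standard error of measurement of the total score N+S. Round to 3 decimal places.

Var(total) = 70.93 + 23.9148 = 94.8448.
True-score variance = 62.4443 + 23.9148 = 86.3591, so reliability = 0.9105.
Error variance = 94.8448 − 86.3591 = 8.4857; SEM = √8.4857 = 2.913.

2.913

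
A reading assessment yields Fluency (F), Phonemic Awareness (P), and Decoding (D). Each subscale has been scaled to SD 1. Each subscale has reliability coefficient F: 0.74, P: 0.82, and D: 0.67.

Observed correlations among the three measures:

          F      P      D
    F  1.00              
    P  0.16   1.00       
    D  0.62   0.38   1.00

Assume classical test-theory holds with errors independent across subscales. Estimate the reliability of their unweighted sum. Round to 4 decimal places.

0.8553

Var(F+P+D) = 3 + 2·[0.16 + 0.62 + 0.38] = 3 + 2.32 = 5.32.
Because errors are independent across components, Cov(Tᵢ,Tⱼ) = Cov(Xᵢ,Xⱼ); the off-diagonal part of the true-score variance is the same as above.
True-score variance = [0.74 + 0.82 + 0.67] + 2.32 = 2.23 + 2.32 = 4.55.
Reliability = 4.55 / 5.32 = 0.8553.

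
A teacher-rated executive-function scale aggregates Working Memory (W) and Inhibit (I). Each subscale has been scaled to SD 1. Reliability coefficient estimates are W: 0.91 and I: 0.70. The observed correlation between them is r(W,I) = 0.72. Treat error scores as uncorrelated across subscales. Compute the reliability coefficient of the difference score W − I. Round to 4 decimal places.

Var(W−I) = 1 + 1 − 2·0.72 = 2 − 1.44 = 0.56.
Under uncorrelated errors the observed covariances equal the true-score covariances, so only the own-variance terms attenuate.
True-score variance = [0.91 + 0.70] − 1.44 = 1.61 − 1.44 = 0.17.
Reliability = 0.17 / 0.56 = 0.3036.

0.3036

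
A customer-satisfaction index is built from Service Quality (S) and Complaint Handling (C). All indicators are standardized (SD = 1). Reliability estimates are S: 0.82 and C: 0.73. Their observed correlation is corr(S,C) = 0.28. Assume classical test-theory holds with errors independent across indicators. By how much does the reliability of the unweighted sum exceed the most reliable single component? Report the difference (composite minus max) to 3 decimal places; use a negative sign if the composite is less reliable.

0.004

Var(sum) = 2 + 0.56 = 2.56; true-score variance = 1.55 + 0.56 = 2.11; composite reliability = 0.8242.
Max component reliability = 0.8200.
Difference = 0.8242 − 0.8200 = 0.004.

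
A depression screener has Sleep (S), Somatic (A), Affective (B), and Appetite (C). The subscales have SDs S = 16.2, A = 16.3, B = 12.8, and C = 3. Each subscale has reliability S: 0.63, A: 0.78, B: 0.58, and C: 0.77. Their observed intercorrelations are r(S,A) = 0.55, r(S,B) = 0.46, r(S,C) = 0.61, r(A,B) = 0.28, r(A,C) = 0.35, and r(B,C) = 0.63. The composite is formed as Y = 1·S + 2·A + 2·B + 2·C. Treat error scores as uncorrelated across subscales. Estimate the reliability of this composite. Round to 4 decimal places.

Var(Y) = 16.2² + 2²·16.3² + 2²·12.8² + 2²·3² + 2·[2·16.2·16.3·0.55 + 2·16.2·12.8·0.46 + 2·16.2·3·0.61 + 4·16.3·12.8·0.28 + 4·16.3·3·0.35 + 4·12.8·3·0.63] = 2016.56 + 1878.87 = 3895.43.
With uncorrelated errors the cross-covariances are all true-score covariance, so they carry over unchanged; only the diagonal terms shrink to ρᵢσᵢ².
True-score variance = [16.2²·0.63 + 2²·16.3²·0.78 + 2²·12.8²·0.58 + 2²·3²·0.77] + 1878.87 = 1402.12 + 1878.87 = 3280.99.
Reliability = 3280.99 / 3895.43 = 0.8423.

0.8423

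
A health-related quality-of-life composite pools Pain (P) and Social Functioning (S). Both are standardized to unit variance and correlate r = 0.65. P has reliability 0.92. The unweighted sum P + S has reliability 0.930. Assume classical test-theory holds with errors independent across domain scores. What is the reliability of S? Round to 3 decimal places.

Var(P+S) = 2 + 2·0.65 = 3.300.
True-score variance = ρ_P + ρ_S + 2·0.65, so 0.930 = (0.92 + ρ_S + 1.30) / 3.300.
ρ_S = 0.930·3.300 − 0.92 − 1.30 = 0.849.

0.849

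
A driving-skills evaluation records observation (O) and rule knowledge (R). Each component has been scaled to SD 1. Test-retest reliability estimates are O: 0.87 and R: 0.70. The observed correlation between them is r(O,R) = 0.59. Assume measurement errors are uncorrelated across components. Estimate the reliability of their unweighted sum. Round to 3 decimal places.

Var(O+R) = 2 + 2·[0.59] = 2 + 1.18 = 3.18.
Under uncorrelated errors the observed covariances equal the true-score covariances, so only the own-variance terms attenuate.
True-score variance = [0.87 + 0.70] + 1.18 = 1.57 + 1.18 = 2.75.
Reliability = 2.75 / 3.18 = 0.865.

0.865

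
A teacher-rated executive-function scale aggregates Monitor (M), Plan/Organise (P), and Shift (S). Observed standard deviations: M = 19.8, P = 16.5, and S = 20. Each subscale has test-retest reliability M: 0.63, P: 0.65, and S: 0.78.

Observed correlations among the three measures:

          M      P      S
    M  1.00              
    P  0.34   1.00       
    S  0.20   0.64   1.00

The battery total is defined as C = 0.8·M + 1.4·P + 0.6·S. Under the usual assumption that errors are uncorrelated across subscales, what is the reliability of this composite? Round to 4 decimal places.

Var(C) = 0.8²·19.8² + 1.4²·16.5² + 0.6²·20² + 2·[1.12·19.8·16.5·0.34 + 0.48·19.8·20·0.20 + 0.84·16.5·20·0.64] = 928.516 + 679.663 = 1608.18.
Under uncorrelated errors the observed covariances equal the true-score covariances, so only the own-variance terms attenuate.
True-score variance = [0.8²·19.8²·0.63 + 1.4²·16.5²·0.65 + 0.6²·20²·0.78] + 679.663 = 617.237 + 679.663 = 1296.9.
Reliability = 1296.9 / 1608.18 = 0.8064.

0.8064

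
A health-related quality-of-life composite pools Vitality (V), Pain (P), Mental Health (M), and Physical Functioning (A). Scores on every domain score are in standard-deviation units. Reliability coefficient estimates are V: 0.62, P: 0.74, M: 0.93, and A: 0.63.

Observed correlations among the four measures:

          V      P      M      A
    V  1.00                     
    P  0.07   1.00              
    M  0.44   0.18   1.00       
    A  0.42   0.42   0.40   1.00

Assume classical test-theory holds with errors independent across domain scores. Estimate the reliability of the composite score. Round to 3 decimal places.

Var(V+P+M+A) = 4 + 2·[0.07 + 0.44 + 0.42 + 0.18 + 0.42 + 0.40] = 4 + 3.86 = 7.86.
Because errors are independent across components, Cov(Tᵢ,Tⱼ) = Cov(Xᵢ,Xⱼ); the off-diagonal part of the true-score variance is the same as above.
True-score variance = [0.62 + 0.74 + 0.93 + 0.63] + 3.86 = 2.92 + 3.86 = 6.78.
Reliability = 6.78 / 7.86 = 0.863.

0.863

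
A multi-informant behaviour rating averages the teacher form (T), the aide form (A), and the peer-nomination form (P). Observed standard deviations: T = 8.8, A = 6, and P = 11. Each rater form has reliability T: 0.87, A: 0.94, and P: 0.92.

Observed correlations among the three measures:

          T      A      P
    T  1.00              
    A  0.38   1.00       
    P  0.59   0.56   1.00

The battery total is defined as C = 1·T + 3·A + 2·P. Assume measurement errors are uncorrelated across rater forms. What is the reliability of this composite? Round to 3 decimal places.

0.959

Var(C) = 8.8² + 3²·6² + 2²·11² + 2·[3·8.8·6·0.38 + 2·8.8·11·0.59 + 6·6·11·0.56] = 885.44 + 792.352 = 1677.79.
With uncorrelated errors the cross-covariances are all true-score covariance, so they carry over unchanged; only the diagonal terms shrink to ρᵢσᵢ².
True-score variance = [8.8²·0.87 + 3²·6²·0.94 + 2²·11²·0.92] + 792.352 = 817.213 + 792.352 = 1609.56.
Reliability = 1609.56 / 1677.79 = 0.959.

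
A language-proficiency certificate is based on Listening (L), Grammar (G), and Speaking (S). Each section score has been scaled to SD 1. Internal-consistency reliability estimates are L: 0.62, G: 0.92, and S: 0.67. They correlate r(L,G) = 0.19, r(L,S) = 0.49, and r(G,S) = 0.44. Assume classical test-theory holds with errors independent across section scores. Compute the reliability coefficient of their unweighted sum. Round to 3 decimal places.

Var(L+G+S) = 3 + 2·[0.19 + 0.49 + 0.44] = 3 + 2.24 = 5.24.
Under uncorrelated errors the observed covariances equal the true-score covariances, so only the own-variance terms attenuate.
True-score variance = [0.62 + 0.92 + 0.67] + 2.24 = 2.21 + 2.24 = 4.45.
Reliability = 4.45 / 5.24 = 0.849.

0.849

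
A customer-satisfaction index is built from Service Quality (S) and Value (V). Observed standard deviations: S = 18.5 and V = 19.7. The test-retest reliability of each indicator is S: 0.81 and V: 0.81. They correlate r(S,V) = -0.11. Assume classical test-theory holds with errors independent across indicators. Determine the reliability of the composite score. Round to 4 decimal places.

0.7866

Var(S+V) = 18.5² + 19.7² + 2·[18.5·19.7·(-0.11)] = 730.34 − 80.179 = 650.161.
With uncorrelated errors the cross-covariances are all true-score covariance, so they carry over unchanged; only the diagonal terms shrink to ρᵢσᵢ².
True-score variance = [18.5²·0.81 + 19.7²·0.81] − 80.179 = 591.575 − 80.179 = 511.396.
Reliability = 511.396 / 650.161 = 0.7866.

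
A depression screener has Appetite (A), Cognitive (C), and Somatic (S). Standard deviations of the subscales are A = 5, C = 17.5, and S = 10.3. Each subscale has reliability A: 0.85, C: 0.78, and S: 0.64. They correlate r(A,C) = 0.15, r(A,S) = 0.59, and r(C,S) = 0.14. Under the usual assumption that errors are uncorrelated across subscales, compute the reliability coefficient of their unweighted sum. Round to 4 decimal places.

Var(A+C+S) = 5² + 17.5² + 10.3² + 2·[5·17.5·0.15 + 5·10.3·0.59 + 17.5·10.3·0.14] = 437.34 + 137.49 = 574.83.
Because errors are independent across components, Cov(Tᵢ,Tⱼ) = Cov(Xᵢ,Xⱼ); the off-diagonal part of the true-score variance is the same as above.
True-score variance = [5²·0.85 + 17.5²·0.78 + 10.3²·0.64] + 137.49 = 328.023 + 137.49 = 465.513.
Reliability = 465.513 / 574.83 = 0.8098.

0.8098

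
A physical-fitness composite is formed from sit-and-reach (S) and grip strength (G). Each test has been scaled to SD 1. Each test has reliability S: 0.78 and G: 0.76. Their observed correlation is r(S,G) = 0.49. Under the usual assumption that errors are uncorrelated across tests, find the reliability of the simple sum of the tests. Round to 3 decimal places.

0.846

Var(S+G) = 2 + 2·[0.49] = 2 + 0.98 = 2.98.
With uncorrelated errors the cross-covariances are all true-score covariance, so they carry over unchanged; only the diagonal terms shrink to ρᵢσᵢ².
True-score variance = [0.78 + 0.76] + 0.98 = 1.54 + 0.98 = 2.52.
Reliability = 2.52 / 2.98 = 0.846.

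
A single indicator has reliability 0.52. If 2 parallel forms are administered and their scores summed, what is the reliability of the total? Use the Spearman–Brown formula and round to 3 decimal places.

0.684

ρ_k = kρ / (1 + (k−1)ρ) = 2·0.52 / (1 + 1·0.52) = 1.040 / 1.520 = 0.684.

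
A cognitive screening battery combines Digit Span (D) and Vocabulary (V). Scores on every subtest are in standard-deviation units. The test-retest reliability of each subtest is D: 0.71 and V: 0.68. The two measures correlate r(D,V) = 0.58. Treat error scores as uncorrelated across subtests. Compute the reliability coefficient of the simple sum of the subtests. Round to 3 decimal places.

0.807

Var(D+V) = 2 + 2·[0.58] = 2 + 1.16 = 3.16.
With uncorrelated errors the cross-covariances are all true-score covariance, so they carry over unchanged; only the diagonal terms shrink to ρᵢσᵢ².
True-score variance = [0.71 + 0.68] + 1.16 = 1.39 + 1.16 = 2.55.
Reliability = 2.55 / 3.16 = 0.807.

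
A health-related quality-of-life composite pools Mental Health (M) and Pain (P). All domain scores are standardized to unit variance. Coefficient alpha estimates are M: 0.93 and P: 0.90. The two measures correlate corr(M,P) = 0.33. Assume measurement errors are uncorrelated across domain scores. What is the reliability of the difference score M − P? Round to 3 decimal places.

0.873

Var(M−P) = 1 + 1 − 2·0.33 = 2 − 0.66 = 1.34.
Under uncorrelated errors the observed covariances equal the true-score covariances, so only the own-variance terms attenuate.
True-score variance = [0.93 + 0.90] − 0.66 = 1.83 − 0.66 = 1.17.
Reliability = 1.17 / 1.34 = 0.873.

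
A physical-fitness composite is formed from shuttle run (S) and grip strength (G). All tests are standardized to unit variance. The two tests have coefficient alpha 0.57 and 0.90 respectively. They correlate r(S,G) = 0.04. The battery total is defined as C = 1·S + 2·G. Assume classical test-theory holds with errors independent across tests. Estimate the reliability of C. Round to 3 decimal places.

0.839

Var(C) = 1 + 2² + 2·[2·0.04] = 5 + 0.16 = 5.16.
Under uncorrelated errors the observed covariances equal the true-score covariances, so only the own-variance terms attenuate.
True-score variance = [0.57 + 2²·0.90] + 0.16 = 4.17 + 0.16 = 4.33.
Reliability = 4.33 / 5.16 = 0.839.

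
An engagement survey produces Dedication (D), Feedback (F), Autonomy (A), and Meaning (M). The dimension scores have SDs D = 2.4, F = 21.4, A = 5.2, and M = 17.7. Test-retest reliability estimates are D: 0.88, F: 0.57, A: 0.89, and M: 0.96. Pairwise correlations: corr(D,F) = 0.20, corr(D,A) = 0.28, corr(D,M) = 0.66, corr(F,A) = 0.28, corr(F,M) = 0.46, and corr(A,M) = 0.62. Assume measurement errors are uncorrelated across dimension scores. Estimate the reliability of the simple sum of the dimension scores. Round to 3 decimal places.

Var(D+F+A+M) = 2.4² + 21.4² + 5.2² + 17.7² + 2·[2.4·21.4·0.20 + 2.4·5.2·0.28 + 2.4·17.7·0.66 + 21.4·5.2·0.28 + 21.4·17.7·0.46 + 5.2·17.7·0.62] = 804.05 + 608.53 = 1412.58.
Under uncorrelated errors the observed covariances equal the true-score covariances, so only the own-variance terms attenuate.
True-score variance = [2.4²·0.88 + 21.4²·0.57 + 5.2²·0.89 + 17.7²·0.96] + 608.53 = 590.93 + 608.53 = 1199.46.
Reliability = 1199.46 / 1412.58 = 0.849.

0.849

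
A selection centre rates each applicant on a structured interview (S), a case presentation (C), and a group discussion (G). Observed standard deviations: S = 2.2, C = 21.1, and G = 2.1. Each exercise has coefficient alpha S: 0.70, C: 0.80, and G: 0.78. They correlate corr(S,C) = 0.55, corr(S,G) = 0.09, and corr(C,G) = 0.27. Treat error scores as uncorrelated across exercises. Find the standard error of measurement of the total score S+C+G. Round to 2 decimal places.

9.56

Var(total) = 454.46 + 75.821 = 530.281.
True-score variance = 362.996 + 75.821 = 438.817, so reliability = 0.8275.
Error variance = 530.281 − 438.817 = 91.4642; SEM = √91.4642 = 9.56.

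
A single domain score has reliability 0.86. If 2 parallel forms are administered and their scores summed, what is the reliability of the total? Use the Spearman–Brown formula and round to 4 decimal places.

ρ_k = kρ / (1 + (k−1)ρ) = 2·0.86 / (1 + 1·0.86) = 1.720 / 1.860 = 0.9247.

0.9247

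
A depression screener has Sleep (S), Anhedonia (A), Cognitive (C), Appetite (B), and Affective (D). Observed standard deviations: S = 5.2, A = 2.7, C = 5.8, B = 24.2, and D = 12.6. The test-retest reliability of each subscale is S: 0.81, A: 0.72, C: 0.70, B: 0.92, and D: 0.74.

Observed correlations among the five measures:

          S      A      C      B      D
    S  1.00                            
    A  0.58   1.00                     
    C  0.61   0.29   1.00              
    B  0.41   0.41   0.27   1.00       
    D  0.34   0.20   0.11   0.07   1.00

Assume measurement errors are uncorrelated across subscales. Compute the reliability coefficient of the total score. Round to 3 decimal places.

0.914

Var(S+A+C+B+D) = 5.2² + 2.7² + 5.8² + 24.2² + 12.6² + 2·[5.2·2.7·0.58 + 5.2·5.8·0.61 + 5.2·24.2·0.41 + 5.2·12.6·0.34 + 2.7·5.8·0.29 + 2.7·24.2·0.41 + 2.7·12.6·0.20 + 5.8·24.2·0.27 + 5.8·12.6·0.11 + 24.2·12.6·0.07] = 812.37 + 411.654 = 1224.02.
Under uncorrelated errors the observed covariances equal the true-score covariances, so only the own-variance terms attenuate.
True-score variance = [5.2²·0.81 + 2.7²·0.72 + 5.8²·0.70 + 24.2²·0.92 + 12.6²·0.74] + 411.654 = 706.97 + 411.654 = 1118.62.
Reliability = 1118.62 / 1224.02 = 0.914.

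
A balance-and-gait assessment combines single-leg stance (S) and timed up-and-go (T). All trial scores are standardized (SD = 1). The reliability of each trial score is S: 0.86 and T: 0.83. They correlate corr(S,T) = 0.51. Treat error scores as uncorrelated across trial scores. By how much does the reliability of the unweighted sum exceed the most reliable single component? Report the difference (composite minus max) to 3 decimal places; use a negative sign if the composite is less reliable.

0.037

Var(sum) = 2 + 1.02 = 3.02; true-score variance = 1.69 + 1.02 = 2.71; composite reliability = 0.8974.
Max component reliability = 0.8600.
Difference = 0.8974 − 0.8600 = 0.037.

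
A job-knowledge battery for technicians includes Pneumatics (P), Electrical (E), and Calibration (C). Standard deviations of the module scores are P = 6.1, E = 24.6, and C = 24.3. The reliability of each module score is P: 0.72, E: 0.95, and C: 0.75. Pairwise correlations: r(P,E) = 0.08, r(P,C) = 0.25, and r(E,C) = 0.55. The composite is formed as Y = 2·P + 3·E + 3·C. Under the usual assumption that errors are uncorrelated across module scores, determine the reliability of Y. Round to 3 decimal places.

0.906

Var(Y) = 2²·6.1² + 3²·24.6² + 3²·24.3² + 2·[6·6.1·24.6·0.08 + 6·6.1·24.3·0.25 + 9·24.6·24.3·0.55] = 10909.7 + 6506.77 = 17416.5.
With uncorrelated errors the cross-covariances are all true-score covariance, so they carry over unchanged; only the diagonal terms shrink to ρᵢσᵢ².
True-score variance = [2²·6.1²·0.72 + 3²·24.6²·0.95 + 3²·24.3²·0.75] + 6506.77 = 9267.09 + 6506.77 = 15773.9.
Reliability = 15773.9 / 17416.5 = 0.906.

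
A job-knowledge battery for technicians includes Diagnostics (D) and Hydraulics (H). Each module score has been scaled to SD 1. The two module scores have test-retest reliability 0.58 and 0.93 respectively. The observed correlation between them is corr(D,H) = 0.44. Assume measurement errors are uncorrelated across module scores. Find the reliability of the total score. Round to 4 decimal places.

Var(D+H) = 2 + 2·[0.44] = 2 + 0.88 = 2.88.
With uncorrelated errors the cross-covariances are all true-score covariance, so they carry over unchanged; only the diagonal terms shrink to ρᵢσᵢ².
True-score variance = [0.58 + 0.93] + 0.88 = 1.51 + 0.88 = 2.39.
Reliability = 2.39 / 2.88 = 0.8299.

0.8299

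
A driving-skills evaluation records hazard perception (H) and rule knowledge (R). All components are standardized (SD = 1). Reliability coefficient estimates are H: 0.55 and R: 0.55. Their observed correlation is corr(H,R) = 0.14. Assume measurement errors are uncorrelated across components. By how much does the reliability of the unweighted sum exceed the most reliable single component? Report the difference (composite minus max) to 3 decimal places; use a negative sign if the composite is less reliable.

0.055

Var(sum) = 2 + 0.28 = 2.28; true-score variance = 1.1 + 0.28 = 1.38; composite reliability = 0.6053.
Max component reliability = 0.5500.
Difference = 0.6053 − 0.5500 = 0.055.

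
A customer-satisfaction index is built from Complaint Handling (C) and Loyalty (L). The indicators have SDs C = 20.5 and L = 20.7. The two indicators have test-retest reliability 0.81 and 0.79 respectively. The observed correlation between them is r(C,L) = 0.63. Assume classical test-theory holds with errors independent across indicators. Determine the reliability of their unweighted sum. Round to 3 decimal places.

0.877

Var(C+L) = 20.5² + 20.7² + 2·[20.5·20.7·0.63] = 848.74 + 534.681 = 1383.42.
Under uncorrelated errors the observed covariances equal the true-score covariances, so only the own-variance terms attenuate.
True-score variance = [20.5²·0.81 + 20.7²·0.79] + 534.681 = 678.91 + 534.681 = 1213.59.
Reliability = 1213.59 / 1383.42 = 0.877.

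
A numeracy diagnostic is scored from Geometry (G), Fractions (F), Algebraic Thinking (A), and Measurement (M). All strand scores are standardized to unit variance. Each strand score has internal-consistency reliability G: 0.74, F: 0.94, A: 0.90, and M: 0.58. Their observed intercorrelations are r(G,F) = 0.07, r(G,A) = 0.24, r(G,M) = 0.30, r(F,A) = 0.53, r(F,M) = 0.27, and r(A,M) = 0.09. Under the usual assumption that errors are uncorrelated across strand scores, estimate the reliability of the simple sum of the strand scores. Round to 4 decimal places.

Var(G+F+A+M) = 4 + 2·[0.07 + 0.24 + 0.30 + 0.53 + 0.27 + 0.09] = 4 + 3 = 7.
With uncorrelated errors the cross-covariances are all true-score covariance, so they carry over unchanged; only the diagonal terms shrink to ρᵢσᵢ².
True-score variance = [0.74 + 0.94 + 0.90 + 0.58] + 3 = 3.16 + 3 = 6.16.
Reliability = 6.16 / 7 = 0.8800.

0.8800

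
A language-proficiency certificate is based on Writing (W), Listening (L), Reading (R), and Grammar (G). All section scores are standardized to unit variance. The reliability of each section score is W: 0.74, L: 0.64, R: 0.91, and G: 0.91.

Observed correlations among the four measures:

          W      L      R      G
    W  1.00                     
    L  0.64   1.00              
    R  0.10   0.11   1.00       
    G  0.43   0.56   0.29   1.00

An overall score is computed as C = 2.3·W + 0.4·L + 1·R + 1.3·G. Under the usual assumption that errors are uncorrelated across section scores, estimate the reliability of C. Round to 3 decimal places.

Var(C) = 2.3² + 0.4² + 1 + 1.3² + 2·[0.92·0.64 + 2.3·0.10 + 2.99·0.43 + 0.4·0.11 + 0.52·0.56 + 1.3·0.29] = 8.14 + 5.6334 = 13.7734.
Because errors are independent across components, Cov(Tᵢ,Tⱼ) = Cov(Xᵢ,Xⱼ); the off-diagonal part of the true-score variance is the same as above.
True-score variance = [2.3²·0.74 + 0.4²·0.64 + 0.91 + 1.3²·0.91] + 5.6334 = 6.4649 + 5.6334 = 12.0983.
Reliability = 12.0983 / 13.7734 = 0.878.

0.878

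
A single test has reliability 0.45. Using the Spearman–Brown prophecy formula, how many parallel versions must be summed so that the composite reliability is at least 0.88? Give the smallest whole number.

k ≥ ρ*(1−ρ₁)/(ρ₁(1−ρ*)) = 0.88·0.55 / (0.45·0.12) = 8.963.
Smallest integer k = 9.

9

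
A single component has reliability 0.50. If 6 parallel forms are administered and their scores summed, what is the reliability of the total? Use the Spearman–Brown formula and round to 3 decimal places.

0.857

ρ_k = kρ / (1 + (k−1)ρ) = 6·0.50 / (1 + 5·0.50) = 3.000 / 3.500 = 0.857.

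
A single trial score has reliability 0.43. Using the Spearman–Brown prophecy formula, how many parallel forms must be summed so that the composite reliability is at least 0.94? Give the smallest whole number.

k ≥ ρ*(1−ρ₁)/(ρ₁(1−ρ*)) = 0.94·0.57 / (0.43·0.06) = 20.767.
Smallest integer k = 21.

21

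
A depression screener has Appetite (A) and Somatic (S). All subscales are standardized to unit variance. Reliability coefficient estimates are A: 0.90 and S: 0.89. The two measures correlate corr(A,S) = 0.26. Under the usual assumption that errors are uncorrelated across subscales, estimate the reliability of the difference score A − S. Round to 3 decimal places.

Var(A−S) = 1 + 1 − 2·0.26 = 2 − 0.52 = 1.48.
Because errors are independent across components, Cov(Tᵢ,Tⱼ) = Cov(Xᵢ,Xⱼ); the off-diagonal part of the true-score variance is the same as above.
True-score variance = [0.90 + 0.89] − 0.52 = 1.79 − 0.52 = 1.27.
Reliability = 1.27 / 1.48 = 0.858.

0.858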